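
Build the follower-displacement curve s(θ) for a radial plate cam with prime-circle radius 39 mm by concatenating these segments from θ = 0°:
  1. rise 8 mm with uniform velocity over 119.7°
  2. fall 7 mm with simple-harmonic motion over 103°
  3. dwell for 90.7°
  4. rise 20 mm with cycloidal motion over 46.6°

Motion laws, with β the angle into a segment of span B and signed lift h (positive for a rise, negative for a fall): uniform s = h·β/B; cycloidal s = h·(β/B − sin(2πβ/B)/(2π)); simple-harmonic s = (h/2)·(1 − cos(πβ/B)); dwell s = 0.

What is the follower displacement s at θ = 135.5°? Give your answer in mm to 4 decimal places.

seg 1 [0°–119.7°] uniform, h=8: full span → s += 8 → s = 8.0000
seg 2 [119.7°–222.7°] simple-harmonic, h=-7: θ=135.5° here. β=15.8, B=103. -7/2·(1 − cos(π·0.1534)) = -0.3986 → s = 7.6014

7.6014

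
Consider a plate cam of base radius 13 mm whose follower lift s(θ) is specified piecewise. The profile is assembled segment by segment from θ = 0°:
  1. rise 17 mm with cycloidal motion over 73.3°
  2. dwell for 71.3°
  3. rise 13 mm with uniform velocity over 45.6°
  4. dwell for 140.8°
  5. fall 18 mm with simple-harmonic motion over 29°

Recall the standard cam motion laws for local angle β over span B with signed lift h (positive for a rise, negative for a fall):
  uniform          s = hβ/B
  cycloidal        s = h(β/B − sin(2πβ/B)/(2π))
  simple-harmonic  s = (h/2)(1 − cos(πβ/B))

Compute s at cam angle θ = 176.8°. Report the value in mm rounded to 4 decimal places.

seg 1 [0°–73.3°] cycloidal, h=17: full span → s += 17 → s = 17.0000
seg 2 [73.3°–144.6°] dwell: s stays 17.0000
seg 3 [144.6°–190.2°] uniform, h=13: θ=176.8° here. β=32.2, B=45.6. 13·32.2/45.6 = 9.1798 → s = 26.1798

26.1798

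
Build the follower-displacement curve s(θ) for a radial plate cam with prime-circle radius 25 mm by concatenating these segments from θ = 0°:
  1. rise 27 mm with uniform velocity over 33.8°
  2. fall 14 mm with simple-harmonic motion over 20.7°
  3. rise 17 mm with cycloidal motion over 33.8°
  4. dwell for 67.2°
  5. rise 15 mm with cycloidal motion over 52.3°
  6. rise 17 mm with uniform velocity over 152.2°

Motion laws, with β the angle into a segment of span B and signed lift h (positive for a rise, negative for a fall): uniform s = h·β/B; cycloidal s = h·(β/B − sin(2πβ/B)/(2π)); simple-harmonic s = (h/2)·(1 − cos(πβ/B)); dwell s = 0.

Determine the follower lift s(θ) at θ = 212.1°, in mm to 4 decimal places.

seg 1 [0°–33.8°] uniform, h=27: full span → s += 27 → s = 27.0000
seg 2 [33.8°–54.5°] simple-harmonic, h=-14: full span → s += -14 → s = 13.0000
seg 3 [54.5°–88.3°] cycloidal, h=17: full span → s += 17 → s = 30.0000
seg 4 [88.3°–155.5°] dwell: s stays 30.0000
seg 5 [155.5°–207.8°] cycloidal, h=15: full span → s += 15 → s = 45.0000
seg 6 [207.8°–360°] uniform, h=17: θ=212.1° here. β=4.3, B=152.2. 17·4.3/152.2 = 0.4803 → s = 45.4803

45.4803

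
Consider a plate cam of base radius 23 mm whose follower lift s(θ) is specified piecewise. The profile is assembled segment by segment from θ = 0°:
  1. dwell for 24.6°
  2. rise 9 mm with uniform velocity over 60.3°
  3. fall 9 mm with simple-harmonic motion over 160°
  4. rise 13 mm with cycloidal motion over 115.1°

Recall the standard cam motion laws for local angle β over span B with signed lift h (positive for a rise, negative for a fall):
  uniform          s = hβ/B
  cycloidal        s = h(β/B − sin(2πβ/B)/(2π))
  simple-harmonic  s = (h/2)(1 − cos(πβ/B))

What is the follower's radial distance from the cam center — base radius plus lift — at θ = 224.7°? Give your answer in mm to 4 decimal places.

seg 1 [0°–24.6°] dwell: s stays 0.0000
seg 2 [24.6°–84.9°] uniform, h=9: full span → s += 9 → s = 9.0000
seg 3 [84.9°–244.9°] simple-harmonic, h=-9: θ=224.7° here. β=139.8, B=160. -9/2·(1 − cos(π·0.8737)) = -8.6507 → s = 0.3493
radial distance = base radius + s = 23 + 0.3493 = 23.3493

23.3493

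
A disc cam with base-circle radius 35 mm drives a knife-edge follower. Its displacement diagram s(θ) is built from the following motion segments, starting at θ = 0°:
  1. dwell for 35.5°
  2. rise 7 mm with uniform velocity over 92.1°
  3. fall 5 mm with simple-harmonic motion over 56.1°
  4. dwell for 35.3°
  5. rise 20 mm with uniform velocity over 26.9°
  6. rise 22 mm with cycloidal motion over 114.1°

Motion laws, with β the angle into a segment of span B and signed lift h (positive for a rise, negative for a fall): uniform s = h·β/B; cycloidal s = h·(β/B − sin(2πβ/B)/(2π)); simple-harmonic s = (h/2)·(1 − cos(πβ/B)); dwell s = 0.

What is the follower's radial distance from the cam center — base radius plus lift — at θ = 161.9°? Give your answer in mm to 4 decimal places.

seg 1 [0°–35.5°] dwell: s stays 0.0000
seg 2 [35.5°–127.6°] uniform, h=7: full span → s += 7 → s = 7.0000
seg 3 [127.6°–183.7°] simple-harmonic, h=-5: θ=161.9° here. β=34.3, B=56.1. -5/2·(1 − cos(π·0.6114)) = -3.3572 → s = 3.6428
radial distance = base radius + s = 35 + 3.6428 = 38.6428

38.6428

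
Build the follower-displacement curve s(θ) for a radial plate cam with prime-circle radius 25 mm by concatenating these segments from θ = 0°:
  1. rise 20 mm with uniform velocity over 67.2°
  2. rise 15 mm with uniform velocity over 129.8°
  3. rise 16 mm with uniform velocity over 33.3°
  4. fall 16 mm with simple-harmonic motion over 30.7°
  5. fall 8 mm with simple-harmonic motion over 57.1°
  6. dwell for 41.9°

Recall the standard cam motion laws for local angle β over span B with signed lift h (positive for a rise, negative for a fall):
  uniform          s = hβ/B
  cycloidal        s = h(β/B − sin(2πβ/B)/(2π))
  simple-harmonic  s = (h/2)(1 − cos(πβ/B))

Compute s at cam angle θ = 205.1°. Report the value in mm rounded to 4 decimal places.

seg 1 [0°–67.2°] uniform, h=20: full span → s += 20 → s = 20.0000
seg 2 [67.2°–197°] uniform, h=15: full span → s += 15 → s = 35.0000
seg 3 [197°–230.3°] uniform, h=16: θ=205.1° here. β=8.1, B=33.3. 16·8.1/33.3 = 3.8919 → s = 38.8919

38.8919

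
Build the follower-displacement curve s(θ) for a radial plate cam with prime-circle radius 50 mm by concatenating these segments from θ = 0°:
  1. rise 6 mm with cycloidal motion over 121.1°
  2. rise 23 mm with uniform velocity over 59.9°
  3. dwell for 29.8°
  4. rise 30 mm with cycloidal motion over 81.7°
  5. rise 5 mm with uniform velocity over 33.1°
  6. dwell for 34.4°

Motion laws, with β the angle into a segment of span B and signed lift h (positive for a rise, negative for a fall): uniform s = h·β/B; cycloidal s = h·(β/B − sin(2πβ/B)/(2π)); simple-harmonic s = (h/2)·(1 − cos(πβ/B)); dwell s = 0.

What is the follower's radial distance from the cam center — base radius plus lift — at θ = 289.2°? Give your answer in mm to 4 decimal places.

seg 1 [0°–121.1°] cycloidal, h=6: full span → s += 6 → s = 6.0000
seg 2 [121.1°–181°] uniform, h=23: full span → s += 23 → s = 29.0000
seg 3 [181°–210.8°] dwell: s stays 29.0000
seg 4 [210.8°–292.5°] cycloidal, h=30: θ=289.2° here. β=78.4, B=81.7. 30·(0.9596 − sin(2π·0.9596)/(2π)) = 29.9870 → s = 58.9870
radial distance = base radius + s = 50 + 58.9870 = 108.9870

108.9870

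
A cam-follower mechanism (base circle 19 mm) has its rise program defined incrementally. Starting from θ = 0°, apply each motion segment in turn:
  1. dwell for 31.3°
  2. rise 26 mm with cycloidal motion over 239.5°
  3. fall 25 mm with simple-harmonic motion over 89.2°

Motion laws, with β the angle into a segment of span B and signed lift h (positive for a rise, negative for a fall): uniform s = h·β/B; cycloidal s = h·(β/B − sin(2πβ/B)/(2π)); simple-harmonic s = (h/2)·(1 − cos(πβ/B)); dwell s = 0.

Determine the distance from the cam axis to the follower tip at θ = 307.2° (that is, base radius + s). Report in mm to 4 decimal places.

seg 1 [0°–31.3°] dwell: s stays 0.0000
seg 2 [31.3°–270.8°] cycloidal, h=26: full span → s += 26 → s = 26.0000
seg 3 [270.8°–360°] simple-harmonic, h=-25: θ=307.2° here. β=36.4, B=89.2. -25/2·(1 − cos(π·0.4081)) = -8.9400 → s = 17.0600
radial distance = base radius + s = 19 + 17.0600 = 36.0600

36.0600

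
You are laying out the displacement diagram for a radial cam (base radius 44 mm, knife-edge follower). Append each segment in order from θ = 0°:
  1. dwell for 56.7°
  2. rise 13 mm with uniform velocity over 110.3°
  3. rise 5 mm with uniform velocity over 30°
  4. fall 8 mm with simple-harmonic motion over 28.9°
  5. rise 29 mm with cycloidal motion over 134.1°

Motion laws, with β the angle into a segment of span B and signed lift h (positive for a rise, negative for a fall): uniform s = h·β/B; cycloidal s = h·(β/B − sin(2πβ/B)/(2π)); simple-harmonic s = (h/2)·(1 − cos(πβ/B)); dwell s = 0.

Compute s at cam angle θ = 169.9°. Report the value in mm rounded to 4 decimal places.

seg 1 [0°–56.7°] dwell: s stays 0.0000
seg 2 [56.7°–167°] uniform, h=13: full span → s += 13 → s = 13.0000
seg 3 [167°–197°] uniform, h=5: θ=169.9° here. β=2.9, B=30. 5·2.9/30 = 0.4833 → s = 13.4833

13.4833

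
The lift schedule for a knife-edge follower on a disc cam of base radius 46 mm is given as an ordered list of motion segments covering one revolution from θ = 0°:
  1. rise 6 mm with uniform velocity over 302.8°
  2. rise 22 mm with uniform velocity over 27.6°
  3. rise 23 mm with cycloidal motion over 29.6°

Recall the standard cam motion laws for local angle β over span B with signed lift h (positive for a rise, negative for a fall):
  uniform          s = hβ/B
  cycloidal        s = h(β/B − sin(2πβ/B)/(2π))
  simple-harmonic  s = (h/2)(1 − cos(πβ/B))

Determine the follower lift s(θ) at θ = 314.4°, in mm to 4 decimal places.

seg 1 [0°–302.8°] uniform, h=6: full span → s += 6 → s = 6.0000
seg 2 [302.8°–330.4°] uniform, h=22: θ=314.4° here. β=11.6, B=27.6. 22·11.6/27.6 = 9.2464 → s = 15.2464

15.2464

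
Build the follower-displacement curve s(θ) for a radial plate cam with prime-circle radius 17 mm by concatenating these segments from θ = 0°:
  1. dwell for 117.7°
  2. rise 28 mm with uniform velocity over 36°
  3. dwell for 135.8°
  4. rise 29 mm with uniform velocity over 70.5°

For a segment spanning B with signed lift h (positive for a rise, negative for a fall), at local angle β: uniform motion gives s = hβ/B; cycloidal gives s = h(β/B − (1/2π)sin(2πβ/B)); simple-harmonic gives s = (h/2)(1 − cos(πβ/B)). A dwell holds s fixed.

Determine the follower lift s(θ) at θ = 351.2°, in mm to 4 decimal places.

seg 1 [0°–117.7°] dwell: s stays 0.0000
seg 2 [117.7°–153.7°] uniform, h=28: full span → s += 28 → s = 28.0000
seg 3 [153.7°–289.5°] dwell: s stays 28.0000
seg 4 [289.5°–360°] uniform, h=29: θ=351.2° here. β=61.7, B=70.5. 29·61.7/70.5 = 25.3801 → s = 53.3801

53.3801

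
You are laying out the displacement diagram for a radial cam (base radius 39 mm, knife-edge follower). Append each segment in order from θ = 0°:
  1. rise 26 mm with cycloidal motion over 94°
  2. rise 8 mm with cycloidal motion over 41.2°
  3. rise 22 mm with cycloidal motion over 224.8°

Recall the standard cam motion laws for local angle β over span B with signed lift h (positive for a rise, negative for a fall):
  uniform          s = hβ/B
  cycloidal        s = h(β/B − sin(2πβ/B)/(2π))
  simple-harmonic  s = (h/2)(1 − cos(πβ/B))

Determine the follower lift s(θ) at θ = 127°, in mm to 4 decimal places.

seg 1 [0°–94°] cycloidal, h=26: full span → s += 26 → s = 26.0000
seg 2 [94°–135.2°] cycloidal, h=8: θ=127° here. β=33, B=41.2. 8·(0.8010 − sin(2π·0.8010)/(2π)) = 7.6163 → s = 33.6163

33.6163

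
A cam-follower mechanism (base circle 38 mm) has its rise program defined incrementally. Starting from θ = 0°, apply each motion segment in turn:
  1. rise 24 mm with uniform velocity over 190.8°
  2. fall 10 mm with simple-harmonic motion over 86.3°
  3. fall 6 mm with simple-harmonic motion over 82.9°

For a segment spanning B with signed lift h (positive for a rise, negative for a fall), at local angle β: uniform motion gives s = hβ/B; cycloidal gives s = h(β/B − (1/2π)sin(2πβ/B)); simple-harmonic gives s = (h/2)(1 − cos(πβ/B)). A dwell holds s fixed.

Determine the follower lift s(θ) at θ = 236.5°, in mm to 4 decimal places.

seg 1 [0°–190.8°] uniform, h=24: full span → s += 24 → s = 24.0000
seg 2 [190.8°–277.1°] simple-harmonic, h=-10: θ=236.5° here. β=45.7, B=86.3. -10/2·(1 − cos(π·0.5295)) = -5.4635 → s = 18.5365

18.5365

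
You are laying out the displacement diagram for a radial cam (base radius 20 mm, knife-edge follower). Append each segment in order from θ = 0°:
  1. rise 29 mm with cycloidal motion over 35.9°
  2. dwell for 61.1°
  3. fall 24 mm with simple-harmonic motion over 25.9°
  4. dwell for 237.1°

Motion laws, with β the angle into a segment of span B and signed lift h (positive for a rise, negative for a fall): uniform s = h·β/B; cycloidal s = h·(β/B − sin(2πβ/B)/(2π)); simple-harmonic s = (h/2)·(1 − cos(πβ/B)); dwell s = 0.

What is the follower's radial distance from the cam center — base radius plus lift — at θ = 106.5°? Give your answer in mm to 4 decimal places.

seg 1 [0°–35.9°] cycloidal, h=29: full span → s += 29 → s = 29.0000
seg 2 [35.9°–97°] dwell: s stays 29.0000
seg 3 [97°–122.9°] simple-harmonic, h=-24: θ=106.5° here. β=9.5, B=25.9. -24/2·(1 − cos(π·0.3668)) = -7.1236 → s = 21.8764
radial distance = base radius + s = 20 + 21.8764 = 41.8764

41.8764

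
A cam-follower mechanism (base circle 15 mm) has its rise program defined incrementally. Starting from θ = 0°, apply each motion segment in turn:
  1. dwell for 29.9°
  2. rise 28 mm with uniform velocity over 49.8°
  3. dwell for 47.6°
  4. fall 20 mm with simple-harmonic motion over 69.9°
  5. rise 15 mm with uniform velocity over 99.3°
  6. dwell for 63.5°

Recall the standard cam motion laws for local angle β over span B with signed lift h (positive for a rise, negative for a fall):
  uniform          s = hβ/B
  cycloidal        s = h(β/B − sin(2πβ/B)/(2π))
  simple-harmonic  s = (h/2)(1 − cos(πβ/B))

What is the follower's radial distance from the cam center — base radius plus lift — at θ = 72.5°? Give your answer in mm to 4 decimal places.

seg 1 [0°–29.9°] dwell: s stays 0.0000
seg 2 [29.9°–79.7°] uniform, h=28: θ=72.5° here. β=42.6, B=49.8. 28·42.6/49.8 = 23.9518 → s = 23.9518
radial distance = base radius + s = 15 + 23.9518 = 38.9518

38.9518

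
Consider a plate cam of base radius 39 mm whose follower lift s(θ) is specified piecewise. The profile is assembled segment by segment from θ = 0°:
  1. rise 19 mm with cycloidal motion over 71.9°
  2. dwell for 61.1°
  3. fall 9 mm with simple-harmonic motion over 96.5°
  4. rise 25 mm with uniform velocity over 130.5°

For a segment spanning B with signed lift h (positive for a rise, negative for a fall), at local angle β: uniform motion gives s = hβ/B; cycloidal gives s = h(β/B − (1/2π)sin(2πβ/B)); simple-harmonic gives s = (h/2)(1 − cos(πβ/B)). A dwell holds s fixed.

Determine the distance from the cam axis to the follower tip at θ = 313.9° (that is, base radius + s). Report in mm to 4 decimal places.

seg 1 [0°–71.9°] cycloidal, h=19: full span → s += 19 → s = 19.0000
seg 2 [71.9°–133°] dwell: s stays 19.0000
seg 3 [133°–229.5°] simple-harmonic, h=-9: full span → s += -9 → s = 10.0000
seg 4 [229.5°–360°] uniform, h=25: θ=313.9° here. β=84.4, B=130.5. 25·84.4/130.5 = 16.1686 → s = 26.1686
radial distance = base radius + s = 39 + 26.1686 = 65.1686

65.1686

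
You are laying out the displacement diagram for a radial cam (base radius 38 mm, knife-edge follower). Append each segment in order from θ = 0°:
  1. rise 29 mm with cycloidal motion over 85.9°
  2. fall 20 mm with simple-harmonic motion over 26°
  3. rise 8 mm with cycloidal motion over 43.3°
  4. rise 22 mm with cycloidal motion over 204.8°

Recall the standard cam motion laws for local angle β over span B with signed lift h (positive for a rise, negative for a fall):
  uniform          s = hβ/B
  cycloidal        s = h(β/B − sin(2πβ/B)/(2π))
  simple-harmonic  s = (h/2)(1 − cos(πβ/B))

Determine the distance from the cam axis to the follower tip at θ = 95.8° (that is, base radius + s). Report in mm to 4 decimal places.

seg 1 [0°–85.9°] cycloidal, h=29: full span → s += 29 → s = 29.0000
seg 2 [85.9°–111.9°] simple-harmonic, h=-20: θ=95.8° here. β=9.9, B=26. -20/2·(1 − cos(π·0.3808)) = -6.3412 → s = 22.6588
radial distance = base radius + s = 38 + 22.6588 = 60.6588

60.6588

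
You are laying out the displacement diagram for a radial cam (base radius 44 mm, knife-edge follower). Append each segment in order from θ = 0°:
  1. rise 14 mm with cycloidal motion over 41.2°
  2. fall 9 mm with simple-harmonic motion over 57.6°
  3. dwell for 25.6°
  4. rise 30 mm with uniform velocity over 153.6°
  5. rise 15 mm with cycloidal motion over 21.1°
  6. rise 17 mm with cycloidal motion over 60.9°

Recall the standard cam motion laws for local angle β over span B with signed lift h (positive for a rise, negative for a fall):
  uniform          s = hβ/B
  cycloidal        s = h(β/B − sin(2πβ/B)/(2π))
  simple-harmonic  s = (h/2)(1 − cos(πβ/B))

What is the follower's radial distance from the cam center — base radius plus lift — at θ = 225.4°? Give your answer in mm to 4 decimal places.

seg 1 [0°–41.2°] cycloidal, h=14: full span → s += 14 → s = 14.0000
seg 2 [41.2°–98.8°] simple-harmonic, h=-9: full span → s += -9 → s = 5.0000
seg 3 [98.8°–124.4°] dwell: s stays 5.0000
seg 4 [124.4°–278°] uniform, h=30: θ=225.4° here. β=101, B=153.6. 30·101/153.6 = 19.7266 → s = 24.7266
radial distance = base radius + s = 44 + 24.7266 = 68.7266

68.7266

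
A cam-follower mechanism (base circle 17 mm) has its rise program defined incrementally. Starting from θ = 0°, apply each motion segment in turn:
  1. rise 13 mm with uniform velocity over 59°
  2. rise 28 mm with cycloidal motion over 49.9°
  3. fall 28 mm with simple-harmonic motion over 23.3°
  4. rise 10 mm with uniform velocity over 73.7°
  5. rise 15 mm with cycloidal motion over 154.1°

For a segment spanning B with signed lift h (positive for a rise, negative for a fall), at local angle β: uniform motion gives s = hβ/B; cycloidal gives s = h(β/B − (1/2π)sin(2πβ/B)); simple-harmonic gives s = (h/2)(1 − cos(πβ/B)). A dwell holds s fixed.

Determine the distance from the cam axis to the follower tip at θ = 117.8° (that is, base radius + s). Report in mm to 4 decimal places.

seg 1 [0°–59°] uniform, h=13: full span → s += 13 → s = 13.0000
seg 2 [59°–108.9°] cycloidal, h=28: full span → s += 28 → s = 41.0000
seg 3 [108.9°–132.2°] simple-harmonic, h=-28: θ=117.8° here. β=8.9, B=23.3. -28/2·(1 − cos(π·0.3820)) = -8.9271 → s = 32.0729
radial distance = base radius + s = 17 + 32.0729 = 49.0729

49.0729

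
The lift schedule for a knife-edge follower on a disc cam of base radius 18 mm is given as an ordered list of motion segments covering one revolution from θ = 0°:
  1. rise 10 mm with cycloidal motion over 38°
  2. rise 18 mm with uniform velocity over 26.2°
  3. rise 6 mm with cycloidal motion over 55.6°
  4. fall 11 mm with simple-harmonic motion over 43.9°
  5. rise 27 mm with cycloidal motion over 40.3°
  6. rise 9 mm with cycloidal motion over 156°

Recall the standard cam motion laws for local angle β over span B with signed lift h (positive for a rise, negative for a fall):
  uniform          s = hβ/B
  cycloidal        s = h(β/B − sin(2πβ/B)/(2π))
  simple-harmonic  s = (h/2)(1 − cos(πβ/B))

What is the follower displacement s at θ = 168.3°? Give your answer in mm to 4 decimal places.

seg 1 [0°–38°] cycloidal, h=10: full span → s += 10 → s = 10.0000
seg 2 [38°–64.2°] uniform, h=18: full span → s += 18 → s = 28.0000
seg 3 [64.2°–119.8°] cycloidal, h=6: full span → s += 6 → s = 34.0000
seg 4 [119.8°–163.7°] simple-harmonic, h=-11: full span → s += -11 → s = 23.0000
seg 5 [163.7°–204°] cycloidal, h=27: θ=168.3° here. β=4.6, B=40.3. 27·(0.1141 − sin(2π·0.1141)/(2π)) = 0.2575 → s = 23.2575

23.2575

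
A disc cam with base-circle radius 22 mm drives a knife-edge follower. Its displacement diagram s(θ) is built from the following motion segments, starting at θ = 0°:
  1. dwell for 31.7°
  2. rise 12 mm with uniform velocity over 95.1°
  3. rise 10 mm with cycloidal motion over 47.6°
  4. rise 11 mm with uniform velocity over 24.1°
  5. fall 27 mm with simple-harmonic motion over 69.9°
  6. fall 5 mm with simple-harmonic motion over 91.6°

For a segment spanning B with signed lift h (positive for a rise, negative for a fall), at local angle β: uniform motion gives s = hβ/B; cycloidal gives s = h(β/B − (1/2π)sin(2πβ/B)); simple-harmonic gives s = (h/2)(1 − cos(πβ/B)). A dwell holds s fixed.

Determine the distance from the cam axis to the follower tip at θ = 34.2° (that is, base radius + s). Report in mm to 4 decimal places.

seg 1 [0°–31.7°] dwell: s stays 0.0000
seg 2 [31.7°–126.8°] uniform, h=12: θ=34.2° here. β=2.5, B=95.1. 12·2.5/95.1 = 0.3155 → s = 0.3155
radial distance = base radius + s = 22 + 0.3155 = 22.3155

22.3155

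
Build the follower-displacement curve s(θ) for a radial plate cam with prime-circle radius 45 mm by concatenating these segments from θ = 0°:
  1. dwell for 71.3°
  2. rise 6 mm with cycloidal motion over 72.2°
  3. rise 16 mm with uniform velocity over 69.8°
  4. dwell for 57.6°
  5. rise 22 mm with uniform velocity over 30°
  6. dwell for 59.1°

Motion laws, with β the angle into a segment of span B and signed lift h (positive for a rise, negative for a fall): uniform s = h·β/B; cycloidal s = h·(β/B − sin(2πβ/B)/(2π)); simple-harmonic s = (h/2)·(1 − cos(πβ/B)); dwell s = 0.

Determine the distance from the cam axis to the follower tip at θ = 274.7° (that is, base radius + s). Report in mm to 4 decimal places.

seg 1 [0°–71.3°] dwell: s stays 0.0000
seg 2 [71.3°–143.5°] cycloidal, h=6: full span → s += 6 → s = 6.0000
seg 3 [143.5°–213.3°] uniform, h=16: full span → s += 16 → s = 22.0000
seg 4 [213.3°–270.9°] dwell: s stays 22.0000
seg 5 [270.9°–300.9°] uniform, h=22: θ=274.7° here. β=3.8, B=30. 22·3.8/30 = 2.7867 → s = 24.7867
radial distance = base radius + s = 45 + 24.7867 = 69.7867

69.7867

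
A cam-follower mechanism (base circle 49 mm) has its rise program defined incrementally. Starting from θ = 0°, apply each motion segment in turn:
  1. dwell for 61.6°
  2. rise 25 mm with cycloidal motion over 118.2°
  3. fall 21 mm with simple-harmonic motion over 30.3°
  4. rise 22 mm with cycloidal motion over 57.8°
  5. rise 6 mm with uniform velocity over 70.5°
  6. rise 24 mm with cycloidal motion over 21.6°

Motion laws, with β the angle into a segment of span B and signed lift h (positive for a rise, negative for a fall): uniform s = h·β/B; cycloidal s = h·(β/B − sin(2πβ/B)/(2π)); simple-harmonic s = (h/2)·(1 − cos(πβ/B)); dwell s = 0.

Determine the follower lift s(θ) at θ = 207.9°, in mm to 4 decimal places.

seg 1 [0°–61.6°] dwell: s stays 0.0000
seg 2 [61.6°–179.8°] cycloidal, h=25: full span → s += 25 → s = 25.0000
seg 3 [179.8°–210.1°] simple-harmonic, h=-21: θ=207.9° here. β=28.1, B=30.3. -21/2·(1 − cos(π·0.9274)) = -20.7280 → s = 4.2720

4.2720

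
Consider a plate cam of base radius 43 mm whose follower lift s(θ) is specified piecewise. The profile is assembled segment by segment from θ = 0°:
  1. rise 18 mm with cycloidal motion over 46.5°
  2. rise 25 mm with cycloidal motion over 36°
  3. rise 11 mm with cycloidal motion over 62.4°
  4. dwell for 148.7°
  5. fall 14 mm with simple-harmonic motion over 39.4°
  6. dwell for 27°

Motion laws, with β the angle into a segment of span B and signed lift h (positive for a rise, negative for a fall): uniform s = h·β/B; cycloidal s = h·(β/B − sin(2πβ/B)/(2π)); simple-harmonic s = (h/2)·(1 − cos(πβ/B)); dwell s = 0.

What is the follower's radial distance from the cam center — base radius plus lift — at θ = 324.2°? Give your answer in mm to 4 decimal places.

seg 1 [0°–46.5°] cycloidal, h=18: full span → s += 18 → s = 18.0000
seg 2 [46.5°–82.5°] cycloidal, h=25: full span → s += 25 → s = 43.0000
seg 3 [82.5°–144.9°] cycloidal, h=11: full span → s += 11 → s = 54.0000
seg 4 [144.9°–293.6°] dwell: s stays 54.0000
seg 5 [293.6°–333°] simple-harmonic, h=-14: θ=324.2° here. β=30.6, B=39.4. -14/2·(1 − cos(π·0.7766)) = -12.3463 → s = 41.6537
radial distance = base radius + s = 43 + 41.6537 = 84.6537

84.6537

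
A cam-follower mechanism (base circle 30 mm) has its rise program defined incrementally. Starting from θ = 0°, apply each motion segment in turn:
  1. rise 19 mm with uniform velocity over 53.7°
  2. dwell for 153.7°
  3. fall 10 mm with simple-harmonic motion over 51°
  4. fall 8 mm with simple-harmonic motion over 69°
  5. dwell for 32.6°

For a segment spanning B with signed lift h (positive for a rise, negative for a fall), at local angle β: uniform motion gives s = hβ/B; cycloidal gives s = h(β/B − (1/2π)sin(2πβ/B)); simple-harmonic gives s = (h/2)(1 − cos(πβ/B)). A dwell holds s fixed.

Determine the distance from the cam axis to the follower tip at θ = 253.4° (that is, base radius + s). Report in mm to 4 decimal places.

seg 1 [0°–53.7°] uniform, h=19: full span → s += 19 → s = 19.0000
seg 2 [53.7°–207.4°] dwell: s stays 19.0000
seg 3 [207.4°–258.4°] simple-harmonic, h=-10: θ=253.4° here. β=46, B=51. -10/2·(1 − cos(π·0.9020)) = -9.7647 → s = 9.2353
radial distance = base radius + s = 30 + 9.2353 = 39.2353

39.2353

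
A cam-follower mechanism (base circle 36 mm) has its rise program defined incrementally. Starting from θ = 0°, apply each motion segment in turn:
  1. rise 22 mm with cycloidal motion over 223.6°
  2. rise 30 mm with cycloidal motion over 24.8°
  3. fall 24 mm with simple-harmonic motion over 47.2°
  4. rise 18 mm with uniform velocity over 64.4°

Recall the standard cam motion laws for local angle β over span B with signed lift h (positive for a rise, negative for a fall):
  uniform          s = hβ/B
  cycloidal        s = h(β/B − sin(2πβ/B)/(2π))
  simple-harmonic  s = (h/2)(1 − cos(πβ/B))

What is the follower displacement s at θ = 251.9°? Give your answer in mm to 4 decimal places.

seg 1 [0°–223.6°] cycloidal, h=22: full span → s += 22 → s = 22.0000
seg 2 [223.6°–248.4°] cycloidal, h=30: full span → s += 30 → s = 52.0000
seg 3 [248.4°–295.6°] simple-harmonic, h=-24: θ=251.9° here. β=3.5, B=47.2. -24/2·(1 − cos(π·0.0742)) = -0.3241 → s = 51.6759

51.6759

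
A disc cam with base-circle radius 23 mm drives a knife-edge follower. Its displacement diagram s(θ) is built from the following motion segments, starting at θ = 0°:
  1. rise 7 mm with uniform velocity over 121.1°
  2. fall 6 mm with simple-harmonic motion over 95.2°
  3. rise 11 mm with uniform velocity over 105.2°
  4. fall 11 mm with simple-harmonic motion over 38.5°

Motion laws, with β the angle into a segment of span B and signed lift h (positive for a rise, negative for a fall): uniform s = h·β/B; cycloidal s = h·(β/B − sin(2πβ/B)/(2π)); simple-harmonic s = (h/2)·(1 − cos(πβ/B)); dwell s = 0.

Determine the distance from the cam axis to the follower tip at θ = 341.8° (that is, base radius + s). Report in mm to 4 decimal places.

seg 1 [0°–121.1°] uniform, h=7: full span → s += 7 → s = 7.0000
seg 2 [121.1°–216.3°] simple-harmonic, h=-6: full span → s += -6 → s = 1.0000
seg 3 [216.3°–321.5°] uniform, h=11: full span → s += 11 → s = 12.0000
seg 4 [321.5°–360°] simple-harmonic, h=-11: θ=341.8° here. β=20.3, B=38.5. -11/2·(1 − cos(π·0.5273)) = -5.9707 → s = 6.0293
radial distance = base radius + s = 23 + 6.0293 = 29.0293

29.0293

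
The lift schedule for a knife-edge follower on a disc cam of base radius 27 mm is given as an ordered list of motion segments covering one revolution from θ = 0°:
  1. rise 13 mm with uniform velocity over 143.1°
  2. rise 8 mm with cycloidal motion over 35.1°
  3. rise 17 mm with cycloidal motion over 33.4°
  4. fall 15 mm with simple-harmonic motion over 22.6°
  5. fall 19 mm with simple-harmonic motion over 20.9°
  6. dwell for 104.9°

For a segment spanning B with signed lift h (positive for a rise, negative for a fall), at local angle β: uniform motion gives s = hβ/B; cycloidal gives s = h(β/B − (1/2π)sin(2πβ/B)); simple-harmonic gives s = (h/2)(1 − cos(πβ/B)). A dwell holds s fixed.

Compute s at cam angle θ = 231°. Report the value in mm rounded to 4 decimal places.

seg 1 [0°–143.1°] uniform, h=13: full span → s += 13 → s = 13.0000
seg 2 [143.1°–178.2°] cycloidal, h=8: full span → s += 8 → s = 21.0000
seg 3 [178.2°–211.6°] cycloidal, h=17: full span → s += 17 → s = 38.0000
seg 4 [211.6°–234.2°] simple-harmonic, h=-15: θ=231° here. β=19.4, B=22.6. -15/2·(1 − cos(π·0.8584)) = -14.2701 → s = 23.7299

23.7299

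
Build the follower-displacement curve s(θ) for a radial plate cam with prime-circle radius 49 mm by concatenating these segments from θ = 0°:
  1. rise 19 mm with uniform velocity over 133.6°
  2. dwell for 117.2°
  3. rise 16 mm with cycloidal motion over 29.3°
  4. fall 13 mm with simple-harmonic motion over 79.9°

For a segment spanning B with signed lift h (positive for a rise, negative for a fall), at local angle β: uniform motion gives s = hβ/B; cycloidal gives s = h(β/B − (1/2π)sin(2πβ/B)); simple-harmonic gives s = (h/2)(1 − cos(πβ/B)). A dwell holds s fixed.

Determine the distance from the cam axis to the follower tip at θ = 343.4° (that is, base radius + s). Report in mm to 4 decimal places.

seg 1 [0°–133.6°] uniform, h=19: full span → s += 19 → s = 19.0000
seg 2 [133.6°–250.8°] dwell: s stays 19.0000
seg 3 [250.8°–280.1°] cycloidal, h=16: full span → s += 16 → s = 35.0000
seg 4 [280.1°–360°] simple-harmonic, h=-13: θ=343.4° here. β=63.3, B=79.9. -13/2·(1 − cos(π·0.7922)) = -11.6639 → s = 23.3361
radial distance = base radius + s = 49 + 23.3361 = 72.3361

72.3361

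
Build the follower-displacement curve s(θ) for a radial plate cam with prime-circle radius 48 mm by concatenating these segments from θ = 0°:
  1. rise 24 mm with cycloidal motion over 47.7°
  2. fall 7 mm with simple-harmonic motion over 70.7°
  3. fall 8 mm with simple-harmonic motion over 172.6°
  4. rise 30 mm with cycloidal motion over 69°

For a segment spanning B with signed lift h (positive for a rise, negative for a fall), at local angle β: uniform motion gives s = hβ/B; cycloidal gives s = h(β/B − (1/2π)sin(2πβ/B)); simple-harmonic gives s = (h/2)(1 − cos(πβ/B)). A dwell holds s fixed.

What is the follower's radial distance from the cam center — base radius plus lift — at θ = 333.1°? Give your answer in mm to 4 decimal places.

seg 1 [0°–47.7°] cycloidal, h=24: full span → s += 24 → s = 24.0000
seg 2 [47.7°–118.4°] simple-harmonic, h=-7: full span → s += -7 → s = 17.0000
seg 3 [118.4°–291°] simple-harmonic, h=-8: full span → s += -8 → s = 9.0000
seg 4 [291°–360°] cycloidal, h=30: θ=333.1° here. β=42.1, B=69. 30·(0.6101 − sin(2π·0.6101)/(2π)) = 21.3512 → s = 30.3512
radial distance = base radius + s = 48 + 30.3512 = 78.3512

78.3512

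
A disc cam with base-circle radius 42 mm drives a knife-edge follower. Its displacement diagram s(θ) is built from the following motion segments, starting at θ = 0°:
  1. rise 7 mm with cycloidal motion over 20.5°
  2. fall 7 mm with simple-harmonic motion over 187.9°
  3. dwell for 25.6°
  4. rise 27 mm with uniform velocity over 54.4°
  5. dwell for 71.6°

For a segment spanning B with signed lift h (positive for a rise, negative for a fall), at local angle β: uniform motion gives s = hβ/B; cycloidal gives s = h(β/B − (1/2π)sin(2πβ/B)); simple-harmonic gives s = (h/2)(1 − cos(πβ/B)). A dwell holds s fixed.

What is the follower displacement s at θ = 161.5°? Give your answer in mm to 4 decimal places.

seg 1 [0°–20.5°] cycloidal, h=7: full span → s += 7 → s = 7.0000
seg 2 [20.5°–208.4°] simple-harmonic, h=-7: θ=161.5° here. β=141, B=187.9. -7/2·(1 − cos(π·0.7504)) = -5.9780 → s = 1.0220

1.0220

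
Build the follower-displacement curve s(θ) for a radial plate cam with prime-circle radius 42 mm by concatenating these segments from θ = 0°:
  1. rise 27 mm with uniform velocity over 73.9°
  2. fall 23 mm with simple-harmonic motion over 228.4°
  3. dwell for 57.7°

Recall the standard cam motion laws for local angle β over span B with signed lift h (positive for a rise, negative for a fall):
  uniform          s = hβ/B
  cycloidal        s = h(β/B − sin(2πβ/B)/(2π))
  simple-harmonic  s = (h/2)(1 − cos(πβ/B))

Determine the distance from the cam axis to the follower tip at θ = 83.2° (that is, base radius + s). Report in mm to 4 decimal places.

seg 1 [0°–73.9°] uniform, h=27: full span → s += 27 → s = 27.0000
seg 2 [73.9°–302.3°] simple-harmonic, h=-23: θ=83.2° here. β=9.3, B=228.4. -23/2·(1 − cos(π·0.0407)) = -0.0940 → s = 26.9060
radial distance = base radius + s = 42 + 26.9060 = 68.9060

68.9060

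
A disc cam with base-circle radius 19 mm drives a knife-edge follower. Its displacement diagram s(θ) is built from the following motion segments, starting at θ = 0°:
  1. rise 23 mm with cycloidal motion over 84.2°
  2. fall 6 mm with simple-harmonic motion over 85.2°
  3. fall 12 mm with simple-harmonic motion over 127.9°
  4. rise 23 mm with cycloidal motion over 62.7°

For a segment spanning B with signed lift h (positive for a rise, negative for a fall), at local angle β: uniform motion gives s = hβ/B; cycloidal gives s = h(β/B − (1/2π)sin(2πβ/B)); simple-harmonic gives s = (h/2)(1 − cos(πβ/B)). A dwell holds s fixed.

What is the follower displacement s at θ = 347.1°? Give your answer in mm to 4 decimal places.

seg 1 [0°–84.2°] cycloidal, h=23: full span → s += 23 → s = 23.0000
seg 2 [84.2°–169.4°] simple-harmonic, h=-6: full span → s += -6 → s = 17.0000
seg 3 [169.4°–297.3°] simple-harmonic, h=-12: full span → s += -12 → s = 5.0000
seg 4 [297.3°–360°] cycloidal, h=23: θ=347.1° here. β=49.8, B=62.7. 23·(0.7943 − sin(2π·0.7943)/(2π)) = 21.7879 → s = 26.7879

26.7879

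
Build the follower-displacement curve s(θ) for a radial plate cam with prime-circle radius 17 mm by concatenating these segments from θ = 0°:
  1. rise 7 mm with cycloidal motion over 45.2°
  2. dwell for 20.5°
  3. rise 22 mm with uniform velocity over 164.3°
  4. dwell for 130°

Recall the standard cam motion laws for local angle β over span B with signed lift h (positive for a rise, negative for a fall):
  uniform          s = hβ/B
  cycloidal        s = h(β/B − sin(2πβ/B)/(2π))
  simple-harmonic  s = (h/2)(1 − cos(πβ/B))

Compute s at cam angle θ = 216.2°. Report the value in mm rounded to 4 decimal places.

seg 1 [0°–45.2°] cycloidal, h=7: full span → s += 7 → s = 7.0000
seg 2 [45.2°–65.7°] dwell: s stays 7.0000
seg 3 [65.7°–230°] uniform, h=22: θ=216.2° here. β=150.5, B=164.3. 22·150.5/164.3 = 20.1522 → s = 27.1522

27.1522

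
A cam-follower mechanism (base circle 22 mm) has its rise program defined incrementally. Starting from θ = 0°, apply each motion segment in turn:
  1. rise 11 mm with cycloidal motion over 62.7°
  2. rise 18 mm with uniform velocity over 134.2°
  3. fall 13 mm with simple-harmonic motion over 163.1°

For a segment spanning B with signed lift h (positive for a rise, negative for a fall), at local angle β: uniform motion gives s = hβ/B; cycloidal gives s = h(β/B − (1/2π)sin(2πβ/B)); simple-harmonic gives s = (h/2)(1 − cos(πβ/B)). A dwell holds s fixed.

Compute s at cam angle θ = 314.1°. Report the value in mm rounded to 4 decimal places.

seg 1 [0°–62.7°] cycloidal, h=11: full span → s += 11 → s = 11.0000
seg 2 [62.7°–196.9°] uniform, h=18: full span → s += 18 → s = 29.0000
seg 3 [196.9°–360°] simple-harmonic, h=-13: θ=314.1° here. β=117.2, B=163.1. -13/2·(1 − cos(π·0.7186)) = -10.6208 → s = 18.3792

18.3792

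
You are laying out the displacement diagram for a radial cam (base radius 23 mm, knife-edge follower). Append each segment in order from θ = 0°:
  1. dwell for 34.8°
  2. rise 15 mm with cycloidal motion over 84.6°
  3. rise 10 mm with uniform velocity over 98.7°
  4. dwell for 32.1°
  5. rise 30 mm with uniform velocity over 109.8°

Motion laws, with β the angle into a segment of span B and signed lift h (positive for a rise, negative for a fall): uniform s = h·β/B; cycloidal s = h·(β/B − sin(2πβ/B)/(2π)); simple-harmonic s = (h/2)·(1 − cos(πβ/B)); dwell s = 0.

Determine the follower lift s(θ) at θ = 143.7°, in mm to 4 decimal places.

seg 1 [0°–34.8°] dwell: s stays 0.0000
seg 2 [34.8°–119.4°] cycloidal, h=15: full span → s += 15 → s = 15.0000
seg 3 [119.4°–218.1°] uniform, h=10: θ=143.7° here. β=24.3, B=98.7. 10·24.3/98.7 = 2.4620 → s = 17.4620

17.4620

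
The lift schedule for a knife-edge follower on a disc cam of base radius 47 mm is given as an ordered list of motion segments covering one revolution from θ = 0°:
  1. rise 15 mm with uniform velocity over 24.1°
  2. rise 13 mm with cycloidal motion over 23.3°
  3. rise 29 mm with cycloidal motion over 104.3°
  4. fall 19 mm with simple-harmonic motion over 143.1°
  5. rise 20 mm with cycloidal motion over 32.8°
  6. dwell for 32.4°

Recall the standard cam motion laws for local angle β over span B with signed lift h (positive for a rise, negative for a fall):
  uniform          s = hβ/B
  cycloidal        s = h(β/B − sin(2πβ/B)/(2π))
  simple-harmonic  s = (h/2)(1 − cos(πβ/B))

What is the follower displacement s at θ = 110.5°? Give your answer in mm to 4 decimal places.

seg 1 [0°–24.1°] uniform, h=15: full span → s += 15 → s = 15.0000
seg 2 [24.1°–47.4°] cycloidal, h=13: full span → s += 13 → s = 28.0000
seg 3 [47.4°–151.7°] cycloidal, h=29: θ=110.5° here. β=63.1, B=104.3. 29·(0.6050 − sin(2π·0.6050)/(2π)) = 20.3731 → s = 48.3731

48.3731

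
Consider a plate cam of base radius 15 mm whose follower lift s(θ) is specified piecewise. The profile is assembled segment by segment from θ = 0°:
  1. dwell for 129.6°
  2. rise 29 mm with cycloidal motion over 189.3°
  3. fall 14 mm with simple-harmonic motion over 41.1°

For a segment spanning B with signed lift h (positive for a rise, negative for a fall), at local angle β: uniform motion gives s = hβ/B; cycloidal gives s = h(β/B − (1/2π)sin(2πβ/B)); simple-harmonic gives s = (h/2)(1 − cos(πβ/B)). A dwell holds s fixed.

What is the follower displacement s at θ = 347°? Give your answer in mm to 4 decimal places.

seg 1 [0°–129.6°] dwell: s stays 0.0000
seg 2 [129.6°–318.9°] cycloidal, h=29: full span → s += 29 → s = 29.0000
seg 3 [318.9°–360°] simple-harmonic, h=-14: θ=347° here. β=28.1, B=41.1. -14/2·(1 − cos(π·0.6837)) = -10.8192 → s = 18.1808

18.1808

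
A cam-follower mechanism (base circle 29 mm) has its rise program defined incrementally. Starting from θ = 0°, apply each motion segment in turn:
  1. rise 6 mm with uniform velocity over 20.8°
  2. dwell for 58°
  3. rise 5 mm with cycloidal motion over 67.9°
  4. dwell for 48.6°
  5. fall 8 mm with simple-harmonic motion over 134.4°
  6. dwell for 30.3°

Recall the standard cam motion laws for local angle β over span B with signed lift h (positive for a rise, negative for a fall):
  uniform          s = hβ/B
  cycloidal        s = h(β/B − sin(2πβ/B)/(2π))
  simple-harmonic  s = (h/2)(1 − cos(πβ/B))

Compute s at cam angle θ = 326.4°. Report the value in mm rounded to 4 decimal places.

seg 1 [0°–20.8°] uniform, h=6: full span → s += 6 → s = 6.0000
seg 2 [20.8°–78.8°] dwell: s stays 6.0000
seg 3 [78.8°–146.7°] cycloidal, h=5: full span → s += 5 → s = 11.0000
seg 4 [146.7°–195.3°] dwell: s stays 11.0000
seg 5 [195.3°–329.7°] simple-harmonic, h=-8: θ=326.4° here. β=131.1, B=134.4. -8/2·(1 − cos(π·0.9754)) = -7.9881 → s = 3.0119

3.0119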